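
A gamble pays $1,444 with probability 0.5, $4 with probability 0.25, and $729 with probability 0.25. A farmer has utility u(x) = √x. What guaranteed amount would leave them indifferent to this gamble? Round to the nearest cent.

E[u] = 0.5·√1444 + 0.25·√4 + 0.25·√729 = 0.5·38 + 0.25·2 + 0.25·27 = 26.25
CE = (26.25)² = 689.0625

$689.06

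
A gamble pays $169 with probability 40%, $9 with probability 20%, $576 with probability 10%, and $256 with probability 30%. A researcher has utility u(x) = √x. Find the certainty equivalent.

$169

E[u] = 0.4·√169 + 0.2·√9 + 0.1·√576 + 0.3·√256 = 0.4·13 + 0.2·3 + 0.1·24 + 0.3·16 = 13
CE = (13)² = 169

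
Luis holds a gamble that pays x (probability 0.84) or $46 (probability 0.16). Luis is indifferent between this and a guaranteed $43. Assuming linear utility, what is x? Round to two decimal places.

x = $42.43

0.84·x + 0.16·46 = 43
0.84·x = 43 − 7.36 = 35.64
x = 35.64 / 0.84 = 42.4286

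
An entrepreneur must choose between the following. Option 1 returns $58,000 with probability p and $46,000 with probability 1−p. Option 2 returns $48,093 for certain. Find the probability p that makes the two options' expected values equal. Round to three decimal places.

p·58000 + (1−p)·46000 = 48093
12000p + 46000 = 48093
p = (48093 − 46000) / 12000

p = 0.174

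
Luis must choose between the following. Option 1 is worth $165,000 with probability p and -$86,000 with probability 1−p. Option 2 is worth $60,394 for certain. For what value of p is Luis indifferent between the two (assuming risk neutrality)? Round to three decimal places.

p = 0.583

p·165000 + (1−p)·(-86000) = 60394
251000p − 86000 = 60394
p = (60394 + 86000) / 251000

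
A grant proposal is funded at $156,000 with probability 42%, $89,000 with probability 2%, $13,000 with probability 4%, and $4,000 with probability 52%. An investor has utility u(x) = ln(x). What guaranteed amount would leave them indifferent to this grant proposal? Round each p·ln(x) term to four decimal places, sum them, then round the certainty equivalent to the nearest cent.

$20,783.19

E[u] = 0.42·ln(156000) + 0.02·ln(89000) + 0.04·ln(13000) + 0.52·ln(4000) = 5.0222 + 0.2279 + 0.3789 + 4.3129 = 9.9419
CE = e^9.9419 ≈ 20783.19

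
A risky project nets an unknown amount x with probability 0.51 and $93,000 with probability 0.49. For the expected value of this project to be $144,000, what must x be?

0.51·x + 0.49·93000 = 144000
0.51·x = 144000 − 45570 = 98430
x = 98430 / 0.51 = 193000

x = $193,000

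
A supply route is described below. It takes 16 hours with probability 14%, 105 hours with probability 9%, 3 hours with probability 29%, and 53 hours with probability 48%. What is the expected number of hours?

38 hours

EV = 0.14 × 16 + 0.09 × 105 + 0.29 × 3 + 0.48 × 53 = 2.24 + 9.45 + 0.87 + 25.44 = 38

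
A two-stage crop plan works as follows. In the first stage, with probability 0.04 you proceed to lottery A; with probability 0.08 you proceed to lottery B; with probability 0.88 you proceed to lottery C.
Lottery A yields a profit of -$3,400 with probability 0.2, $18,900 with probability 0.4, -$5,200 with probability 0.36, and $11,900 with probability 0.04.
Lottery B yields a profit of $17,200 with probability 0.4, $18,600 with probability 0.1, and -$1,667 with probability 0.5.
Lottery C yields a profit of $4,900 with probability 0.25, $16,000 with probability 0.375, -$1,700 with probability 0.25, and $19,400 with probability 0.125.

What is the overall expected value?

EV(A) = 0.2 × (-3400) + 0.4 × 18900 + 0.36 × (-5200) + 0.04 × 11900 = -680 + 7560 − 1872 + 476 = 5484
EV(B) = 0.4 × 17200 + 0.1 × 18600 + 0.5 × (-1667) = 6880 + 1860 − 833.5 = 7906.5
EV(C) = 0.25 × 4900 + 0.375 × 16000 + 0.25 × (-1700) + 0.125 × 19400 = 1225 + 6000 − 425 + 2425 = 9225
Overall = 0.04 × 5484 + 0.08 × 7906.5 + 0.88 × 9225 = 219.36 + 632.52 + 8118 = 8969.88

$8,969.88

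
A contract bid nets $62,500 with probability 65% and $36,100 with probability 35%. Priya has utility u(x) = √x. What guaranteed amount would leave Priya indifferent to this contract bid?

$52,441

E[u] = 0.65·√62500 + 0.35·√36100 = 0.65·250 + 0.35·190 = 229
CE = (229)² = 52441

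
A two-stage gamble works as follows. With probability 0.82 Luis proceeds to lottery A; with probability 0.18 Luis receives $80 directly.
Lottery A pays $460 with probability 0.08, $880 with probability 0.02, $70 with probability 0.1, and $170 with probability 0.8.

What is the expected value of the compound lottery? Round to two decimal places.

EV(A) = 0.08 × 460 + 0.02 × 880 + 0.1 × 70 + 0.8 × 170 = 36.8 + 17.6 + 7 + 136 = 197.4
Branch B: 80 (certain)
Overall = 0.82 × 197.4 + 0.18 × 80 = 161.868 + 14.4 = 176.268

$176.27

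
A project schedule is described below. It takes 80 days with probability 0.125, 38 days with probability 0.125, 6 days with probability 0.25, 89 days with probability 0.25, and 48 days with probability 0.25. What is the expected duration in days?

EV = 0.125 × 80 + 0.125 × 38 + 0.25 × 6 + 0.25 × 89 + 0.25 × 48 = 10 + 4.75 + 1.5 + 22.25 + 12 = 50.5

50.5 days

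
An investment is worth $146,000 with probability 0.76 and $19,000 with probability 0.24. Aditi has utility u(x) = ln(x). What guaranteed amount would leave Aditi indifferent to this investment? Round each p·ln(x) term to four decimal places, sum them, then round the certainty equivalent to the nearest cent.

$89,491.60

E[u] = 0.76·ln(146000) + 0.24·ln(19000) = 9.0374 + 2.3645 = 11.4019
CE = e^11.4019 ≈ 89491.60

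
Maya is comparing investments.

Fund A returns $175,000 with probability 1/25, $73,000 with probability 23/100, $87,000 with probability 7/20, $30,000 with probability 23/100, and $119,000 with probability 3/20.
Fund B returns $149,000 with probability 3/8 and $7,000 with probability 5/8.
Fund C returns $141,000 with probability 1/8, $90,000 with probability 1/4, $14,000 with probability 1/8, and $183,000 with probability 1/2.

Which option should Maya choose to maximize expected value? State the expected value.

Fund A = 1/25 × 175000 + 23/100 × 73000 + 7/20 × 87000 + 23/100 × 30000 + 3/20 × 119000 = 7000 + 16790 + 30450 + 6900 + 17850 = 78990
Fund B = 3/8 × 149000 + 5/8 × 7000 = 55875 + 4375 = 60250
Fund C = 1/8 × 141000 + 1/4 × 90000 + 1/8 × 14000 + 1/2 × 183000 = 17625 + 22500 + 1750 + 91500 = 133375

Fund C ($133,375)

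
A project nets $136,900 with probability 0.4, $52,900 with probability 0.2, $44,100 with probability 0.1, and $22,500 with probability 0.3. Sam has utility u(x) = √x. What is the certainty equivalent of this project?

$67,600

E[u] = 0.4·√136900 + 0.2·√52900 + 0.1·√44100 + 0.3·√22500 = 0.4·370 + 0.2·230 + 0.1·210 + 0.3·150 = 260
CE = (260)² = 67600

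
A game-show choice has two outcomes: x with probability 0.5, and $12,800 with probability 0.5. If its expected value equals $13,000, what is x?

x = $13,200

0.5·x + 0.5·12800 = 13000
0.5·x = 13000 − 6400 = 6600
x = 6600 / 0.5 = 13200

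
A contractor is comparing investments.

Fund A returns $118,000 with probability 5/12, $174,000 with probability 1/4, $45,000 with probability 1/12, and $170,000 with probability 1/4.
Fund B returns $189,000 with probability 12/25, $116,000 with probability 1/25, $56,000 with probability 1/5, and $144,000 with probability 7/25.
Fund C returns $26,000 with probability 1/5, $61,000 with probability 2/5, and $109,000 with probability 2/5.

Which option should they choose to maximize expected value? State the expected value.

Fund B ($146,880)

Fund A = 5/12 × 118000 + 1/4 × 174000 + 1/12 × 45000 + 1/4 × 170000 = 49166.6667 + 43500 + 3750 + 42500 = 138916.6667
Fund B = 12/25 × 189000 + 1/25 × 116000 + 1/5 × 56000 + 7/25 × 144000 = 90720 + 4640 + 11200 + 40320 = 146880
Fund C = 1/5 × 26000 + 2/5 × 61000 + 2/5 × 109000 = 5200 + 24400 + 43600 = 73200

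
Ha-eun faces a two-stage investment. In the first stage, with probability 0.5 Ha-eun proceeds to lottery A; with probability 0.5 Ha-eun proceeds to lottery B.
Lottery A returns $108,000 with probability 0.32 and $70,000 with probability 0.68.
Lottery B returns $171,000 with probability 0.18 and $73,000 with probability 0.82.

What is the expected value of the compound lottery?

$86,400

EV(A) = 0.32 × 108000 + 0.68 × 70000 = 34560 + 47600 = 82160
EV(B) = 0.18 × 171000 + 0.82 × 73000 = 30780 + 59860 = 90640
Overall = 0.5 × 82160 + 0.5 × 90640 = 41080 + 45320 = 86400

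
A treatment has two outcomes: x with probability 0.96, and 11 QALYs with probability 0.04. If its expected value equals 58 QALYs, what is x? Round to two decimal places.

x = 59.96 QALYs

0.96·x + 0.04·11 = 58
0.96·x = 58 − 0.44 = 57.56
x = 57.56 / 0.96 = 59.9583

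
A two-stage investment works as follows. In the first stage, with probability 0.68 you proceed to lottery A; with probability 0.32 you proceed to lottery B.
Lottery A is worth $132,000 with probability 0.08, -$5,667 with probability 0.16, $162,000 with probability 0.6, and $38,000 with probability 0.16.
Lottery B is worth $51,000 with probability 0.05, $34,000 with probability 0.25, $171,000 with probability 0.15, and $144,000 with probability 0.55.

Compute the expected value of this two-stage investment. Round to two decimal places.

EV(A) = 0.08 × 132000 + 0.16 × (-5667) + 0.6 × 162000 + 0.16 × 38000 = 10560 − 906.72 + 97200 + 6080 = 112933.28
EV(B) = 0.05 × 51000 + 0.25 × 34000 + 0.15 × 171000 + 0.55 × 144000 = 2550 + 8500 + 25650 + 79200 = 115900
Overall = 0.68 × 112933.28 + 0.32 × 115900 = 76794.6304 + 37088 = 113882.6304

$113,882.63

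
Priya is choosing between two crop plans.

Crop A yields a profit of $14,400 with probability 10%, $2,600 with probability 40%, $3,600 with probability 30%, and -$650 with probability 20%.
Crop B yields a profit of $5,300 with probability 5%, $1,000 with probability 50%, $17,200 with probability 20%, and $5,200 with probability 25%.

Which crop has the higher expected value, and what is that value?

Crop B ($5,505)

Crop A = 0.1 × 14400 + 0.4 × 2600 + 0.3 × 3600 + 0.2 × (-650) = 1440 + 1040 + 1080 − 130 = 3430
Crop B = 0.05 × 5300 + 0.5 × 1000 + 0.2 × 17200 + 0.25 × 5200 = 265 + 500 + 3440 + 1300 = 5505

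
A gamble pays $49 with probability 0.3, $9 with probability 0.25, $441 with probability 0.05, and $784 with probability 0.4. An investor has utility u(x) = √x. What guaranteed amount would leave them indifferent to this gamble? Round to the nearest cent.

$228.01

E[u] = 0.3·√49 + 0.25·√9 + 0.05·√441 + 0.4·√784 = 0.3·7 + 0.25·3 + 0.05·21 + 0.4·28 = 15.1
CE = (15.1)² = 228.01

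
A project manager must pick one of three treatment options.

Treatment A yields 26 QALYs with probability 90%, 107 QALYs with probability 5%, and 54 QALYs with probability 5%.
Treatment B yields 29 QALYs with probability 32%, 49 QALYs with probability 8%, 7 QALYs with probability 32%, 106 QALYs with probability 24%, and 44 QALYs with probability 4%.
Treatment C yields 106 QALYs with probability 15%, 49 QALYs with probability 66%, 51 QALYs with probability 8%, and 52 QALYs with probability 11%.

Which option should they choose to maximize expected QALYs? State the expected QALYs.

Treatment A = 0.9 × 26 + 0.05 × 107 + 0.05 × 54 = 23.4 + 5.35 + 2.7 = 31.45
Treatment B = 0.32 × 29 + 0.08 × 49 + 0.32 × 7 + 0.24 × 106 + 0.04 × 44 = 9.28 + 3.92 + 2.24 + 25.44 + 1.76 = 42.64
Treatment C = 0.15 × 106 + 0.66 × 49 + 0.08 × 51 + 0.11 × 52 = 15.9 + 32.34 + 4.08 + 5.72 = 58.04

Treatment C (58.04 QALYs)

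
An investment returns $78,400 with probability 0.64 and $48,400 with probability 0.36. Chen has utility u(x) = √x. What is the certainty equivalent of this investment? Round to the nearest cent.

$66,770.56

E[u] = 0.64·√78400 + 0.36·√48400 = 0.64·280 + 0.36·220 = 258.4
CE = (258.4)² = 66770.56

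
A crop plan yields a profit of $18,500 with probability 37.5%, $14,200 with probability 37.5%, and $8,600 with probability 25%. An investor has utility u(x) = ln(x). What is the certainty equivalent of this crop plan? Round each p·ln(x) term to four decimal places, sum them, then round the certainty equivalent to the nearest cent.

$13,834.21

E[u] = 0.375·ln(18500) + 0.375·ln(14200) + 0.25·ln(8600) = 3.6846 + 3.5854 + 2.2649 = 9.5349
CE = e^9.5349 ≈ 13834.21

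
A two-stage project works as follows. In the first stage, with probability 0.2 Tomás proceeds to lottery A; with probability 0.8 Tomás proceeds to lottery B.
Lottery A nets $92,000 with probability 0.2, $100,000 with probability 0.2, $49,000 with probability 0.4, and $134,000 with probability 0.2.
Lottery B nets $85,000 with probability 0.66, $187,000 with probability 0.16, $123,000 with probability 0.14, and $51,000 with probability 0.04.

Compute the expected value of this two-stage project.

EV(A) = 0.2 × 92000 + 0.2 × 100000 + 0.4 × 49000 + 0.2 × 134000 = 18400 + 20000 + 19600 + 26800 = 84800
EV(B) = 0.66 × 85000 + 0.16 × 187000 + 0.14 × 123000 + 0.04 × 51000 = 56100 + 29920 + 17220 + 2040 = 105280
Overall = 0.2 × 84800 + 0.8 × 105280 = 16960 + 84224 = 101184

$101,184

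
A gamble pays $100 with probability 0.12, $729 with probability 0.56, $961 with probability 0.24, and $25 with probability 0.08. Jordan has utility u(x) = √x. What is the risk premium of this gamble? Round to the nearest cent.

E[u] = 0.12·√100 + 0.56·√729 + 0.24·√961 + 0.08·√25 = 0.12·10 + 0.56·27 + 0.24·31 + 0.08·5 = 24.16
CE = (24.16)² = 583.7056
Risk premium = EV − CE = 652.88 − 583.7056 = 69.1744

$69.17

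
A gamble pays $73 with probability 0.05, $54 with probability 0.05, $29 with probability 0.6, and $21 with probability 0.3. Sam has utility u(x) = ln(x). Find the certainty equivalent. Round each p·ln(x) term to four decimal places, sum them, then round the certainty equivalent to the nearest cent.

$28.44

E[u] = 0.05·ln(73) + 0.05·ln(54) + 0.6·ln(29) + 0.3·ln(21) = 0.2145 + 0.1994 + 2.0204 + 0.9134 = 3.3477
CE = e^3.3477 ≈ 28.44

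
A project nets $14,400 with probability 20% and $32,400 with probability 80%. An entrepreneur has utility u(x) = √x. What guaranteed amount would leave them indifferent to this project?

E[u] = 0.2·√14400 + 0.8·√32400 = 0.2·120 + 0.8·180 = 168
CE = (168)² = 28224

$28,224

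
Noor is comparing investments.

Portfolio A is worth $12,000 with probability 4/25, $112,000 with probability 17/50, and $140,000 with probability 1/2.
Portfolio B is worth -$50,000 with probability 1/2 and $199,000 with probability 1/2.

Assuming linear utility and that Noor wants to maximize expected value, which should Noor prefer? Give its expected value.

Portfolio A ($110,000)

Portfolio A = 4/25 × 12000 + 17/50 × 112000 + 1/2 × 140000 = 1920 + 38080 + 70000 = 110000
Portfolio B = 1/2 × (-50000) + 1/2 × 199000 = -25000 + 99500 = 74500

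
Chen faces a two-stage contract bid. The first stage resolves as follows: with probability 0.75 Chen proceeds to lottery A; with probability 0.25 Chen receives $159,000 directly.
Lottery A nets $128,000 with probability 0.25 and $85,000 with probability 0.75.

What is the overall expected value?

$111,562.50

EV(A) = 0.25 × 128000 + 0.75 × 85000 = 32000 + 63750 = 95750
Branch B: 159000 (certain)
Overall = 0.75 × 95750 + 0.25 × 159000 = 71812.5 + 39750 = 111562.5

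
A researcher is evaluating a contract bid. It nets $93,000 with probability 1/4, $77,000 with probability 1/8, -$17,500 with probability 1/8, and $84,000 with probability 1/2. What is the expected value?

$72,687.50

EV = 1/4 × 93000 + 1/8 × 77000 + 1/8 × (-17500) + 1/2 × 84000 = 23250 + 9625 − 2187.5 + 42000 = 72687.5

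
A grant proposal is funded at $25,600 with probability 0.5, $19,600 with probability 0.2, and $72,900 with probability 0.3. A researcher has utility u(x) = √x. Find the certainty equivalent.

$35,721

E[u] = 0.5·√25600 + 0.2·√19600 + 0.3·√72900 = 0.5·160 + 0.2·140 + 0.3·270 = 189
CE = (189)² = 35721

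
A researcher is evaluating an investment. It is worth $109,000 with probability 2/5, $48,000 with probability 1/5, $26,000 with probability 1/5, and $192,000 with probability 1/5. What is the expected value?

$96,800

EV = 2/5 × 109000 + 1/5 × 48000 + 1/5 × 26000 + 1/5 × 192000 = 43600 + 9600 + 5200 + 38400 = 96800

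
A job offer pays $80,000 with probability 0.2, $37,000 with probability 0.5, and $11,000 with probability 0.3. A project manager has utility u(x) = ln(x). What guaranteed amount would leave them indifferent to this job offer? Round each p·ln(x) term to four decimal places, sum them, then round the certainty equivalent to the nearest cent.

$30,001.42

E[u] = 0.2·ln(80000) + 0.5·ln(37000) + 0.3·ln(11000) = 2.2580 + 5.2593 + 2.7917 = 10.3090
CE = e^10.3090 ≈ 30001.42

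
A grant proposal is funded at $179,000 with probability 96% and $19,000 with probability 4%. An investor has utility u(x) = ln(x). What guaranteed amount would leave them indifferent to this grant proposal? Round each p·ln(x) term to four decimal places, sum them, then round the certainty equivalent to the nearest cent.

$163,636.04

E[u] = 0.96·ln(179000) + 0.04·ln(19000) = 11.6113 + 0.3941 = 12.0054
CE = e^12.0054 ≈ 163636.04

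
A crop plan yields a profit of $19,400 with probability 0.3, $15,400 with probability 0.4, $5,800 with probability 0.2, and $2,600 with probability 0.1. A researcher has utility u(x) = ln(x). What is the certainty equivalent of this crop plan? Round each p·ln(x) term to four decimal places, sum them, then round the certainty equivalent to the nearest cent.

E[u] = 0.3·ln(19400) + 0.4·ln(15400) + 0.2·ln(5800) + 0.1·ln(2600) = 2.9619 + 3.8568 + 1.7331 + 0.7863 = 9.3381
CE = e^9.3381 ≈ 11362.80

$11,362.80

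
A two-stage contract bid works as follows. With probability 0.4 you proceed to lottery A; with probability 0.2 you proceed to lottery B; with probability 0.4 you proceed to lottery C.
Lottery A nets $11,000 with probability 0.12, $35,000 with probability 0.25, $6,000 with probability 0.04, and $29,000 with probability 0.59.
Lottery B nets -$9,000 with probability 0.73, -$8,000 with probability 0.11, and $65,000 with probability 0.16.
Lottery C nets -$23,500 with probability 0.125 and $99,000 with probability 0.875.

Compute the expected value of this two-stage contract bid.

$45,033

EV(A) = 0.12 × 11000 + 0.25 × 35000 + 0.04 × 6000 + 0.59 × 29000 = 1320 + 8750 + 240 + 17110 = 27420
EV(B) = 0.73 × (-9000) + 0.11 × (-8000) + 0.16 × 65000 = -6570 − 880 + 10400 = 2950
EV(C) = 0.125 × (-23500) + 0.875 × 99000 = -2937.5 + 86625 = 83687.5
Overall = 0.4 × 27420 + 0.2 × 2950 + 0.4 × 83687.5 = 10968 + 590 + 33475 = 45033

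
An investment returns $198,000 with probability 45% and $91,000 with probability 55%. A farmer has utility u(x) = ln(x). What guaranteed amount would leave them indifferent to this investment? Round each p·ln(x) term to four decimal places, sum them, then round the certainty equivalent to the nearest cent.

$129,107.41

E[u] = 0.45·ln(198000) + 0.55·ln(91000) = 5.4882 + 6.2802 = 11.7684
CE = e^11.7684 ≈ 129107.41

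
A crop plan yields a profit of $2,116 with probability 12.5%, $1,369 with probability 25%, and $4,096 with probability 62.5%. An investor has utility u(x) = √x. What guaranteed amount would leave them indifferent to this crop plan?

E[u] = 0.125·√2116 + 0.25·√1369 + 0.625·√4096 = 0.125·46 + 0.25·37 + 0.625·64 = 55
CE = (55)² = 3025

$3,025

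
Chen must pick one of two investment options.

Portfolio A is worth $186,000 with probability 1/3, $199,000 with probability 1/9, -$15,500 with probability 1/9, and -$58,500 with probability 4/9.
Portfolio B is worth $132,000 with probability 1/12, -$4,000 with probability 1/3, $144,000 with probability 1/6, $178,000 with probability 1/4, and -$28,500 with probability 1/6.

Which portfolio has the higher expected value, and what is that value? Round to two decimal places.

Portfolio B ($73,416.67)

Portfolio A = 1/3 × 186000 + 1/9 × 199000 + 1/9 × (-15500) + 4/9 × (-58500) = 62000 + 22111.1111 − 1722.2222 − 26000 = 56388.8889
Portfolio B = 1/12 × 132000 + 1/3 × (-4000) + 1/6 × 144000 + 1/4 × 178000 + 1/6 × (-28500) = 11000 − 1333.3333 + 24000 + 44500 − 4750 = 73416.6667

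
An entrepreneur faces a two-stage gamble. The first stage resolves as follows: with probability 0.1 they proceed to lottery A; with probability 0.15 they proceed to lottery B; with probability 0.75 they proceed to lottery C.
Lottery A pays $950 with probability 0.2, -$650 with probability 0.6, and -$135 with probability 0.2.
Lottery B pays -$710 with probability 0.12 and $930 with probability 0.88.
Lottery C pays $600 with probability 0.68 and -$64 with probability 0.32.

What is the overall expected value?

$377.92

EV(A) = 0.2 × 950 + 0.6 × (-650) + 0.2 × (-135) = 190 − 390 − 27 = -227
EV(B) = 0.12 × (-710) + 0.88 × 930 = -85.2 + 818.4 = 733.2
EV(C) = 0.68 × 600 + 0.32 × (-64) = 408 − 20.48 = 387.52
Overall = 0.1 × (-227) + 0.15 × 733.2 + 0.75 × 387.52 = -22.7 + 109.98 + 290.64 = 377.92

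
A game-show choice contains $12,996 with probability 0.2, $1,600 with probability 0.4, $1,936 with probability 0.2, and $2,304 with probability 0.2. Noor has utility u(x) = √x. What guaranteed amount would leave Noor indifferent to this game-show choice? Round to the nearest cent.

$3,271.84

E[u] = 0.2·√12996 + 0.4·√1600 + 0.2·√1936 + 0.2·√2304 = 0.2·114 + 0.4·40 + 0.2·44 + 0.2·48 = 57.2
CE = (57.2)² = 3271.84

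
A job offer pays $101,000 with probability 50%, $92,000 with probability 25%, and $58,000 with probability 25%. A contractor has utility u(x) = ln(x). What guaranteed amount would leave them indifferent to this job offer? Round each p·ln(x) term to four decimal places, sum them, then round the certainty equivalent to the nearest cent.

$85,888.05

E[u] = 0.5·ln(101000) + 0.25·ln(92000) + 0.25·ln(58000) = 5.7614 + 2.8574 + 2.7420 = 11.3608
CE = e^11.3608 ≈ 85888.05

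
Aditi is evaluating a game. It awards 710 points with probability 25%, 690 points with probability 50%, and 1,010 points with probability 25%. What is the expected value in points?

775 points

EV = 0.25 × 710 + 0.5 × 690 + 0.25 × 1010 = 177.5 + 345 + 252.5 = 775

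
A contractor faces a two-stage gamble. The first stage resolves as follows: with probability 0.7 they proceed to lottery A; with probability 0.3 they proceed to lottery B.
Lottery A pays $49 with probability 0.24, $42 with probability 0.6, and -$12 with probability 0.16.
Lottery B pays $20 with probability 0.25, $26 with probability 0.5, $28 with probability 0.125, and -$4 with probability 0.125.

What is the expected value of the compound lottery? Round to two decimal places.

$30.83

EV(A) = 0.24 × 49 + 0.6 × 42 + 0.16 × (-12) = 11.76 + 25.2 − 1.92 = 35.04
EV(B) = 0.25 × 20 + 0.5 × 26 + 0.125 × 28 + 0.125 × (-4) = 5 + 13 + 3.5 − 0.5 = 21
Overall = 0.7 × 35.04 + 0.3 × 21 = 24.528 + 6.3 = 30.828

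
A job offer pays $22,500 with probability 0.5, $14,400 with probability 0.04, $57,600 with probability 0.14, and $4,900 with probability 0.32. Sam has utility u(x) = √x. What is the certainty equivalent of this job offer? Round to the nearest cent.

E[u] = 0.5·√22500 + 0.04·√14400 + 0.14·√57600 + 0.32·√4900 = 0.5·150 + 0.04·120 + 0.14·240 + 0.32·70 = 135.8
CE = (135.8)² = 18441.64

$18,441.64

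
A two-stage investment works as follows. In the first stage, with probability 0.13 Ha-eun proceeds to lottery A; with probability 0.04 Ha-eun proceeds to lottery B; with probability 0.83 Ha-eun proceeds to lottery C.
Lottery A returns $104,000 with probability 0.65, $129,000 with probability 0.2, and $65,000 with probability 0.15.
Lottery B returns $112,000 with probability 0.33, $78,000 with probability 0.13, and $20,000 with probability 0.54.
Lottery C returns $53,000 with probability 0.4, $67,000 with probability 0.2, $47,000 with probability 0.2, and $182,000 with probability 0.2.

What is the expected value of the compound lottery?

$82,457.50

EV(A) = 0.65 × 104000 + 0.2 × 129000 + 0.15 × 65000 = 67600 + 25800 + 9750 = 103150
EV(B) = 0.33 × 112000 + 0.13 × 78000 + 0.54 × 20000 = 36960 + 10140 + 10800 = 57900
EV(C) = 0.4 × 53000 + 0.2 × 67000 + 0.2 × 47000 + 0.2 × 182000 = 21200 + 13400 + 9400 + 36400 = 80400
Overall = 0.13 × 103150 + 0.04 × 57900 + 0.83 × 80400 = 13409.5 + 2316 + 66732 = 82457.5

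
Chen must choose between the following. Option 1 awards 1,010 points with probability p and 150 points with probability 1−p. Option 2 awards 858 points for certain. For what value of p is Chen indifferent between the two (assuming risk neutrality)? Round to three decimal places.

p = 0.823

p·1010 + (1−p)·150 = 858
860p + 150 = 858
p = (858 − 150) / 860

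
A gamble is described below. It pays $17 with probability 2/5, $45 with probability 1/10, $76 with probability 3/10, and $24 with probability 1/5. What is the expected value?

EV = 2/5 × 17 + 1/10 × 45 + 3/10 × 76 + 1/5 × 24 = 6.8 + 4.5 + 22.8 + 4.8 = 38.9

$38.90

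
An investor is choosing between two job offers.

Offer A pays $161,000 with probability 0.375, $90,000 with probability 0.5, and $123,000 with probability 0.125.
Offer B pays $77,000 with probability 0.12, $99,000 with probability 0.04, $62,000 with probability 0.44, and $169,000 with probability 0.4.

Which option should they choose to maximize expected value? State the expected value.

Offer A ($120,750)

Offer A = 0.375 × 161000 + 0.5 × 90000 + 0.125 × 123000 = 60375 + 45000 + 15375 = 120750
Offer B = 0.12 × 77000 + 0.04 × 99000 + 0.44 × 62000 + 0.4 × 169000 = 9240 + 3960 + 27280 + 67600 = 108080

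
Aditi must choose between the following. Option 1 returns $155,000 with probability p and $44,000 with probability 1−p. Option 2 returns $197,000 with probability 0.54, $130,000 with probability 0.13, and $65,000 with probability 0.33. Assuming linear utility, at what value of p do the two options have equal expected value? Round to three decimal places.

p = 0.907

EV(Option 2) = 0.54 × 197000 + 0.13 × 130000 + 0.33 × 65000 = 106380 + 16900 + 21450 = 144730
p·155000 + (1−p)·44000 = 144730
111000p + 44000 = 144730
p = (144730 − 44000) / 111000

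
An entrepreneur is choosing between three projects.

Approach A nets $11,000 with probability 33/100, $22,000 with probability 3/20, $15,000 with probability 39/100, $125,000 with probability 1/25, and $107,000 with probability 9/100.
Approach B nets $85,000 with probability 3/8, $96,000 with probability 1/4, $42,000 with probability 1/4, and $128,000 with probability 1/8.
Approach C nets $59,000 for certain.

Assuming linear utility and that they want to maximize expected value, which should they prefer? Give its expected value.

Approach B ($82,375)

Approach A = 33/100 × 11000 + 3/20 × 22000 + 39/100 × 15000 + 1/25 × 125000 + 9/100 × 107000 = 3630 + 3300 + 5850 + 5000 + 9630 = 27410
Approach B = 3/8 × 85000 + 1/4 × 96000 + 1/4 × 42000 + 1/8 × 128000 = 31875 + 24000 + 10500 + 16000 = 82375
Approach C: 59000 (certain)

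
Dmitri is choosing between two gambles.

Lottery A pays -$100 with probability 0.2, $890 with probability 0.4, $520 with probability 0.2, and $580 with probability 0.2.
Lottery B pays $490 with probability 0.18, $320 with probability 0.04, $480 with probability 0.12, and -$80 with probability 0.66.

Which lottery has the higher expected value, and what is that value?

Lottery A ($556)

Lottery A = 0.2 × (-100) + 0.4 × 890 + 0.2 × 520 + 0.2 × 580 = -20 + 356 + 104 + 116 = 556
Lottery B = 0.18 × 490 + 0.04 × 320 + 0.12 × 480 + 0.66 × (-80) = 88.2 + 12.8 + 57.6 − 52.8 = 105.8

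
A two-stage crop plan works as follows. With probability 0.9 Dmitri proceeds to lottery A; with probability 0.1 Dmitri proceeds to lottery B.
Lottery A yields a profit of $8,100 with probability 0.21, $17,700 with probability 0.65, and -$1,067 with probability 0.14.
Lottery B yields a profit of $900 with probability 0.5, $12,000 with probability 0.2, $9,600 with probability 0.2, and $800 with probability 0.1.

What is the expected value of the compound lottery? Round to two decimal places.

$12,235.96

EV(A) = 0.21 × 8100 + 0.65 × 17700 + 0.14 × (-1067) = 1701 + 11505 − 149.38 = 13056.62
EV(B) = 0.5 × 900 + 0.2 × 12000 + 0.2 × 9600 + 0.1 × 800 = 450 + 2400 + 1920 + 80 = 4850
Overall = 0.9 × 13056.62 + 0.1 × 4850 = 11750.958 + 485 = 12235.958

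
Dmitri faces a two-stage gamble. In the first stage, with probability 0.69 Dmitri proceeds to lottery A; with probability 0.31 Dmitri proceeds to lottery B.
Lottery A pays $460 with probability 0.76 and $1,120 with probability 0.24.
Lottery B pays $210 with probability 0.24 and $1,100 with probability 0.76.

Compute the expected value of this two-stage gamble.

EV(A) = 0.76 × 460 + 0.24 × 1120 = 349.6 + 268.8 = 618.4
EV(B) = 0.24 × 210 + 0.76 × 1100 = 50.4 + 836 = 886.4
Overall = 0.69 × 618.4 + 0.31 × 886.4 = 426.696 + 274.784 = 701.48

$701.48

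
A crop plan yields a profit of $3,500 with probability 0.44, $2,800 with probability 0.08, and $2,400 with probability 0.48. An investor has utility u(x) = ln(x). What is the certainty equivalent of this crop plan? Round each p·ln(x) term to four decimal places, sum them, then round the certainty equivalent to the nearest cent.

E[u] = 0.44·ln(3500) + 0.08·ln(2800) + 0.48·ln(2400) = 3.5906 + 0.6350 + 3.7359 = 7.9615
CE = e^7.9615 ≈ 2868.37

$2,868.37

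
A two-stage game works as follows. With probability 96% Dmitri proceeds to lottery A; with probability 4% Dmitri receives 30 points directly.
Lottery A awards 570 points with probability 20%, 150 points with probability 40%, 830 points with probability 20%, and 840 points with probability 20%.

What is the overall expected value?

488.88 points

EV(A) = 0.2 × 570 + 0.4 × 150 + 0.2 × 830 + 0.2 × 840 = 114 + 60 + 166 + 168 = 508
Branch B: 30 (certain)
Overall = 0.96 × 508 + 0.04 × 30 = 487.68 + 1.2 = 488.88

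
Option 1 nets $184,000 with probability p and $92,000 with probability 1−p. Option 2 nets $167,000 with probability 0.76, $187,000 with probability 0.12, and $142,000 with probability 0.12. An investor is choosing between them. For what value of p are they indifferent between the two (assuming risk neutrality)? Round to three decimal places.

EV(Option 2) = 0.76 × 167000 + 0.12 × 187000 + 0.12 × 142000 = 126920 + 22440 + 17040 = 166400
p·184000 + (1−p)·92000 = 166400
92000p + 92000 = 166400
p = (166400 − 92000) / 92000

p = 0.809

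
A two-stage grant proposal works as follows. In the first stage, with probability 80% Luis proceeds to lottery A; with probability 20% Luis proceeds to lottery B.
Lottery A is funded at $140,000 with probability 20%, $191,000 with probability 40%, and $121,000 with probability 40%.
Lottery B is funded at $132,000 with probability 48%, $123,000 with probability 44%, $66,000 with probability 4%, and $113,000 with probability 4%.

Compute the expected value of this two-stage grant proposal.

$147,168

EV(A) = 0.2 × 140000 + 0.4 × 191000 + 0.4 × 121000 = 28000 + 76400 + 48400 = 152800
EV(B) = 0.48 × 132000 + 0.44 × 123000 + 0.04 × 66000 + 0.04 × 113000 = 63360 + 54120 + 2640 + 4520 = 124640
Overall = 0.8 × 152800 + 0.2 × 124640 = 122240 + 24928 = 147168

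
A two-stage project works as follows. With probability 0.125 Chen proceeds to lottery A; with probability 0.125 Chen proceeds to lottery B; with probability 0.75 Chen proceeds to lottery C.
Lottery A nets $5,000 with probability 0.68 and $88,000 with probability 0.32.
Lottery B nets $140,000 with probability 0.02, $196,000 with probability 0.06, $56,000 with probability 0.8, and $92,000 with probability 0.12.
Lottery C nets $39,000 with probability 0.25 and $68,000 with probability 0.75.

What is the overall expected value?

$58,307.50

EV(A) = 0.68 × 5000 + 0.32 × 88000 = 3400 + 28160 = 31560
EV(B) = 0.02 × 140000 + 0.06 × 196000 + 0.8 × 56000 + 0.12 × 92000 = 2800 + 11760 + 44800 + 11040 = 70400
EV(C) = 0.25 × 39000 + 0.75 × 68000 = 9750 + 51000 = 60750
Overall = 0.125 × 31560 + 0.125 × 70400 + 0.75 × 60750 = 3945 + 8800 + 45562.5 = 58307.5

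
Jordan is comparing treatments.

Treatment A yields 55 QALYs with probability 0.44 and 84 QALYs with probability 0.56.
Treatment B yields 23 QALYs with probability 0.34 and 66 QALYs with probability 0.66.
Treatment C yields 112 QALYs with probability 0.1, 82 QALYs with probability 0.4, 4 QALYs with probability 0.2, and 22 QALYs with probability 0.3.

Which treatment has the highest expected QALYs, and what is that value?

Treatment A (71.24 QALYs)

Treatment A = 0.44 × 55 + 0.56 × 84 = 24.2 + 47.04 = 71.24
Treatment B = 0.34 × 23 + 0.66 × 66 = 7.82 + 43.56 = 51.38
Treatment C = 0.1 × 112 + 0.4 × 82 + 0.2 × 4 + 0.3 × 22 = 11.2 + 32.8 + 0.8 + 6.6 = 51.4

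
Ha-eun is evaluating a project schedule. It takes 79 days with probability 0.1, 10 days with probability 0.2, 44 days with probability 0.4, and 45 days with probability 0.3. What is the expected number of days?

41 days

EV = 0.1 × 79 + 0.2 × 10 + 0.4 × 44 + 0.3 × 45 = 7.9 + 2 + 17.6 + 13.5 = 41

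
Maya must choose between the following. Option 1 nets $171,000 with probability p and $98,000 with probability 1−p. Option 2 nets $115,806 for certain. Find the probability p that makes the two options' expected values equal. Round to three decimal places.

p = 0.244

p·171000 + (1−p)·98000 = 115806
73000p + 98000 = 115806
p = (115806 − 98000) / 73000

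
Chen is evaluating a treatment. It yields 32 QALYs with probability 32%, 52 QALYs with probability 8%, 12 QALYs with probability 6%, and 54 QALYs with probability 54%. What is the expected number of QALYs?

EV = 0.32 × 32 + 0.08 × 52 + 0.06 × 12 + 0.54 × 54 = 10.24 + 4.16 + 0.72 + 29.16 = 44.28

44.28 QALYs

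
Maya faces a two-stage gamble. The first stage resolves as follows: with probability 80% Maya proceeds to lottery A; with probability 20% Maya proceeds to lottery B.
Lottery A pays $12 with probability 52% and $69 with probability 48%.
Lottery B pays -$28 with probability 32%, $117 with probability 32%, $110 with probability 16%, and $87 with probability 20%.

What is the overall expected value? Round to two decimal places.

$44.18

EV(A) = 0.52 × 12 + 0.48 × 69 = 6.24 + 33.12 = 39.36
EV(B) = 0.32 × (-28) + 0.32 × 117 + 0.16 × 110 + 0.2 × 87 = -8.96 + 37.44 + 17.6 + 17.4 = 63.48
Overall = 0.8 × 39.36 + 0.2 × 63.48 = 31.488 + 12.696 = 44.184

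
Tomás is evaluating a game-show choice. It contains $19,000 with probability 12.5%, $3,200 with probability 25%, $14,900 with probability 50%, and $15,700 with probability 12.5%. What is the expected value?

$12,587.50

EV = 0.125 × 19000 + 0.25 × 3200 + 0.5 × 14900 + 0.125 × 15700 = 2375 + 800 + 7450 + 1962.5 = 12587.5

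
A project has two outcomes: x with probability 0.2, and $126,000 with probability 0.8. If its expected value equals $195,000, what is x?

x = $471,000

0.2·x + 0.8·126000 = 195000
0.2·x = 195000 − 100800 = 94200
x = 94200 / 0.2 = 471000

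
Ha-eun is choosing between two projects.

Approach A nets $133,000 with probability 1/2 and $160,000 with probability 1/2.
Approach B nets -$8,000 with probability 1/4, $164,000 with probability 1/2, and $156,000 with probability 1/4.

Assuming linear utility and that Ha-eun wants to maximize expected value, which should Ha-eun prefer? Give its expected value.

Approach A = 1/2 × 133000 + 1/2 × 160000 = 66500 + 80000 = 146500
Approach B = 1/4 × (-8000) + 1/2 × 164000 + 1/4 × 156000 = -2000 + 82000 + 39000 = 119000

Approach A ($146,500)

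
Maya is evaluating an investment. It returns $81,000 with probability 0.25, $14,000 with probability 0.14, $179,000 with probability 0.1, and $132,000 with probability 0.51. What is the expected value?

EV = 0.25 × 81000 + 0.14 × 14000 + 0.1 × 179000 + 0.51 × 132000 = 20250 + 1960 + 17900 + 67320 = 107430

$107,430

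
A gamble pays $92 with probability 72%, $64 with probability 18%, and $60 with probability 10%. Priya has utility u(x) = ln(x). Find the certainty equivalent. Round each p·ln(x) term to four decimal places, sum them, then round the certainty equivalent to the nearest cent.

$82.57

E[u] = 0.72·ln(92) + 0.18·ln(64) + 0.1·ln(60) = 3.2557 + 0.7486 + 0.4094 = 4.4137
CE = e^4.4137 ≈ 82.57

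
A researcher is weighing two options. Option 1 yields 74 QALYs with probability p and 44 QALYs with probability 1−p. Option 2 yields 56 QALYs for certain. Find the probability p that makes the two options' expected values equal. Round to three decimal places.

p = 0.400

p·74 + (1−p)·44 = 56
30p + 44 = 56
p = (56 − 44) / 30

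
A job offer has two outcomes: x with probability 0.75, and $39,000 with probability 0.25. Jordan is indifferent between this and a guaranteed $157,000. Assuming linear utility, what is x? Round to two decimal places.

0.75·x + 0.25·39000 = 157000
0.75·x = 157000 − 9750 = 147250
x = 147250 / 0.75 = 196333.3333

x = $196,333.33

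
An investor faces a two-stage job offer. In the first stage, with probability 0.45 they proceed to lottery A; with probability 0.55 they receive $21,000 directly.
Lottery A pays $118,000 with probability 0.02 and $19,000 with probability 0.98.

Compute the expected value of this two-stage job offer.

EV(A) = 0.02 × 118000 + 0.98 × 19000 = 2360 + 18620 = 20980
Branch B: 21000 (certain)
Overall = 0.45 × 20980 + 0.55 × 21000 = 9441 + 11550 = 20991

$20,991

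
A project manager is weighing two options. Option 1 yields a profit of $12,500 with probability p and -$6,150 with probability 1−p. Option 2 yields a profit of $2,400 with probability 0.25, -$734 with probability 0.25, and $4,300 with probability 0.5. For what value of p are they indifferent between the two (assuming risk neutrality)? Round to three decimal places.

EV(Option 2) = 0.25 × 2400 + 0.25 × (-734) + 0.5 × 4300 = 600 − 183.5 + 2150 = 2566.5
p·12500 + (1−p)·(-6150) = 2566.5
18650p − 6150 = 2566.5
p = (2566.5 + 6150) / 18650

p = 0.467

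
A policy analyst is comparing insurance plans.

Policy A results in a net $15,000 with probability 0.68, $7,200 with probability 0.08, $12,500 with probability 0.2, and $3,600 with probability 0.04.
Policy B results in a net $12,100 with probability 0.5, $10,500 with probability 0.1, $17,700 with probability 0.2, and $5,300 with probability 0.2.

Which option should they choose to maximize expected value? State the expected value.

Policy A = 0.68 × 15000 + 0.08 × 7200 + 0.2 × 12500 + 0.04 × 3600 = 10200 + 576 + 2500 + 144 = 13420
Policy B = 0.5 × 12100 + 0.1 × 10500 + 0.2 × 17700 + 0.2 × 5300 = 6050 + 1050 + 3540 + 1060 = 11700

Policy A ($13,420)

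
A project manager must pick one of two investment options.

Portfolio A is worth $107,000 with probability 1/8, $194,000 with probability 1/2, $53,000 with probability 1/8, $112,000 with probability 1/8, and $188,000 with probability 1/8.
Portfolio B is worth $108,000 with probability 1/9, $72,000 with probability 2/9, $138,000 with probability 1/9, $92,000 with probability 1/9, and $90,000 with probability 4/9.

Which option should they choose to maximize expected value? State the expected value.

Portfolio A = 1/8 × 107000 + 1/2 × 194000 + 1/8 × 53000 + 1/8 × 112000 + 1/8 × 188000 = 13375 + 97000 + 6625 + 14000 + 23500 = 154500
Portfolio B = 1/9 × 108000 + 2/9 × 72000 + 1/9 × 138000 + 1/9 × 92000 + 4/9 × 90000 = 12000 + 16000 + 15333.3333 + 10222.2222 + 40000 = 93555.5556

Portfolio A ($154,500)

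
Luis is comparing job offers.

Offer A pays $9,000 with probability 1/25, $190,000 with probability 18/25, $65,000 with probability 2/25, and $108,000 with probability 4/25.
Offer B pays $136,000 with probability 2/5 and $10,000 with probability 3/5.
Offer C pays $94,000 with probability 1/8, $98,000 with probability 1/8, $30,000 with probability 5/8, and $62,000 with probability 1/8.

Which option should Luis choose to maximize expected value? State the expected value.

Offer A ($159,640)

Offer A = 1/25 × 9000 + 18/25 × 190000 + 2/25 × 65000 + 4/25 × 108000 = 360 + 136800 + 5200 + 17280 = 159640
Offer B = 2/5 × 136000 + 3/5 × 10000 = 54400 + 6000 = 60400
Offer C = 1/8 × 94000 + 1/8 × 98000 + 5/8 × 30000 + 1/8 × 62000 = 11750 + 12250 + 18750 + 7750 = 50500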